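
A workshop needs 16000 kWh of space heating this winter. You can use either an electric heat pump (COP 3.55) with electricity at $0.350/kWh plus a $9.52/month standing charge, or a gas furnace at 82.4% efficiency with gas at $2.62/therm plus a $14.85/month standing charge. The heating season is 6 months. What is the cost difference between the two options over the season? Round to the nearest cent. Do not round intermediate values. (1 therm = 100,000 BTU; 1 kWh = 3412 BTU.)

Heat load = 16000 kWh × 3412 = 54,592,000 BTU
Gas: input = 54,592,000 / 0.824 = 66,252,427 BTU = 662.5 therm → 662.5 × $2.62 = $1,735.81; + 6 × $14.85 standing = $1,824.91
Heat pump: 54,592,000 BTU / 3412 = 16,000 kWh heat; / 3.55 = 4,507 kWh in → × $0.350 = $1,577.46; + 6 × $9.52 standing = $1,634.58
Difference = |$1,824.91 − $1,634.58| = $190.33

$190.33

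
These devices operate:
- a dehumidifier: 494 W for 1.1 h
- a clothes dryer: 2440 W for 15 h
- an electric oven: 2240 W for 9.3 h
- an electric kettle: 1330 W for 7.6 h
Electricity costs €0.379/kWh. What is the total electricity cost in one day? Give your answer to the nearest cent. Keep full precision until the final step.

€25.80

dehumidifier: 494 W × 1.1 h = 543 Wh = 0.5434 kWh
clothes dryer: 2440 W × 15 h = 36,600 Wh = 36.6 kWh
electric oven: 2240 W × 9.3 h = 20,832 Wh = 20.83 kWh
electric kettle: 1330 W × 7.6 h = 10,108 Wh = 10.11 kWh
Total energy = 0.5434 + 36.6 + 20.83 + 10.11 = 68.08 kWh
Cost = 68.08 kWh × €0.379 = €25.80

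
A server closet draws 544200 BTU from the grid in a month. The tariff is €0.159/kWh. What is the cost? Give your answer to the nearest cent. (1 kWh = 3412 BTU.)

544200 BTU × (0.00029308 kWh/BTU) = 159.5 kWh
Cost = 159.5 kWh × €0.159/kWh = €25.36

€25.36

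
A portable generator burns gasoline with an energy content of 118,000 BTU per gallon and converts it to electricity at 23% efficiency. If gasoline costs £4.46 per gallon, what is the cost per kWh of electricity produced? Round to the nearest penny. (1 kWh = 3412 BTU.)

Electrical output per gallon = 118,000 BTU × 0.23 / 3412 BTU/kWh = 7.954 kWh
Cost per kWh = £4.46 / 7.954 kWh = £0.561

£0.56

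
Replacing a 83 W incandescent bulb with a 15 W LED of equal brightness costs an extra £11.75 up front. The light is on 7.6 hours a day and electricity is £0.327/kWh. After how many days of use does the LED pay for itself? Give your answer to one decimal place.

Power saved = 83 − 15 = 68 W
Daily energy saved = 68 W × 7.6 h = 516.8 Wh = 0.5168 kWh
Daily savings = 0.5168 × £0.327 = £0.1690
Payback = £11.75 / £0.1690 per day = 69.53 days

69.5 days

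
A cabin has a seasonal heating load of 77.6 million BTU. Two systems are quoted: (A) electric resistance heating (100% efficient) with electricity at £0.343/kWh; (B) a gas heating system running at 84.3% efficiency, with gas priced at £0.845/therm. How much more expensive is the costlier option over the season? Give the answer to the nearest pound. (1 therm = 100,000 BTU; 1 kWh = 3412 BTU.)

£7023

Heat load = 77.6 × 10⁶ BTU = 77,600,000 BTU
Gas: input = 77,600,000 / 0.843 = 92,052,195 BTU = 920.5 therm → 920.5 × £0.845 = £777.84
Electric: 77,600,000 BTU / 3412 = 22,740 kWh → × £0.343 = £7,800.94
Difference = |£777.84 − £7,800.94| = £7,023.10 ≈ £7023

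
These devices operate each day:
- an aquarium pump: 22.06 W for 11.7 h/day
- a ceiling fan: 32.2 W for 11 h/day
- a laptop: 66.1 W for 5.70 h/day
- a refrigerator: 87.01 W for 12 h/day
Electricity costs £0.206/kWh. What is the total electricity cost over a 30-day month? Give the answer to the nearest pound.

aquarium pump: 22.06 W × 11.7 h × 30 d = 7,743 Wh = 7.743 kWh
ceiling fan: 32.2 W × 11 h × 30 d = 10,626 Wh = 10.63 kWh
laptop: 66.1 W × 5.70 h × 30 d = 11,303 Wh = 11.3 kWh
refrigerator: 87.01 W × 12 h × 30 d = 31,324 Wh = 31.32 kWh
Total energy = 7.743 + 10.63 + 11.3 + 31.32 = 61 kWh
Cost = 61 kWh × £0.206 = £12.57 ≈ £13

£13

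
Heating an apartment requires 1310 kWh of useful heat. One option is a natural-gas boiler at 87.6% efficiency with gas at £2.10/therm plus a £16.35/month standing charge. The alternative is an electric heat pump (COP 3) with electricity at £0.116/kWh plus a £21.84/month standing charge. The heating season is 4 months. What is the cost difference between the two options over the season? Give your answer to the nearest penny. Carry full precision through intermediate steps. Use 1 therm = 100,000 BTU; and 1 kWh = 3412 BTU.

Heat load = 1310 kWh × 3412 = 4,469,720 BTU
Gas: input = 4,469,720 / 0.876 = 5,102,420 BTU = 51.02 therm → 51.02 × £2.10 = £107.15; + 4 × £16.35 standing = £172.55
Heat pump: 4,469,720 BTU / 3412 = 1,310 kWh heat; / 3 = 436.7 kWh in → × £0.116 = £50.65; + 4 × £21.84 standing = £138.01
Difference = |£172.55 − £138.01| = £34.54

£34.54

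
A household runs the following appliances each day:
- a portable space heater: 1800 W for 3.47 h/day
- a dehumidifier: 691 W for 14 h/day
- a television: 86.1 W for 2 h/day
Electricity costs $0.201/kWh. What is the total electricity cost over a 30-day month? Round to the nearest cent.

$97.04

portable space heater: 1800 W × 3.47 h × 30 d = 187,380 Wh = 187.4 kWh
dehumidifier: 691 W × 14 h × 30 d = 290,220 Wh = 290.2 kWh
television: 86.1 W × 2 h × 30 d = 5,166 Wh = 5.166 kWh
Total energy = 187.4 + 290.2 + 5.166 = 482.8 kWh
Cost = 482.8 kWh × $0.201 = $97.04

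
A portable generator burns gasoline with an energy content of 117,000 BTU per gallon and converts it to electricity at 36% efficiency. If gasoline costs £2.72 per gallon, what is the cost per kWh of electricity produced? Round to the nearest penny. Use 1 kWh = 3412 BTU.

£0.22

Electrical output per gallon = 117,000 BTU × 0.36 / 3412 BTU/kWh = 12.34 kWh
Cost per kWh = £2.72 / 12.34 kWh = £0.220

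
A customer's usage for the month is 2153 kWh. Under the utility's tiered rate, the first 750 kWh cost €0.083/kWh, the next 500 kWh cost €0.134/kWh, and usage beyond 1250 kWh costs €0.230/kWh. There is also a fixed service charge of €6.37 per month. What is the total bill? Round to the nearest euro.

First 750 kWh × €0.083 = €62.25
Next 500 kWh × €0.134 = €67.00
Remaining 903 kWh × €0.230 = €207.69
Energy charge = €336.94; + service €6.37 = €343.31 ≈ €343

€343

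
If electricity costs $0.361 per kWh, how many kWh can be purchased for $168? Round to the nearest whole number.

465 kWh

$168 / $0.361 per kWh = 465.4 kWh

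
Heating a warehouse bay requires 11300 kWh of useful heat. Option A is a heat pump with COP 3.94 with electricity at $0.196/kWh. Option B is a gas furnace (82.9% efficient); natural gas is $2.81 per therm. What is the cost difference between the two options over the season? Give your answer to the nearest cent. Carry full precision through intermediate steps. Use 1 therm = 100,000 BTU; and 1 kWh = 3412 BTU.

Heat load = 11300 kWh × 3412 = 38,555,600 BTU
Gas: input = 38,555,600 / 0.829 = 46,508,565 BTU = 465.1 therm → 465.1 × $2.81 = $1,306.89
Heat pump: 38,555,600 BTU / 3412 = 11,300 kWh heat; / 3.94 = 2,868 kWh in → × $0.196 = $562.13
Difference = |$1,306.89 − $562.13| = $744.76

$744.76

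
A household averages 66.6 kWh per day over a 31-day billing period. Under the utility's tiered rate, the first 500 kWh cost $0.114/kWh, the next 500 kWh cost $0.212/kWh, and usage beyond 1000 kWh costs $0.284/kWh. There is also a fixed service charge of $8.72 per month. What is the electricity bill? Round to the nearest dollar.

Usage = 66.6 kWh/day × 31 days = 2064.6 kWh
First 500 kWh × $0.114 = $57.00
Next 500 kWh × $0.212 = $106.00
Remaining 1064.6 kWh × $0.284 = $302.35
Energy charge = $465.35; + service $8.72 = $474.07 ≈ $474

$474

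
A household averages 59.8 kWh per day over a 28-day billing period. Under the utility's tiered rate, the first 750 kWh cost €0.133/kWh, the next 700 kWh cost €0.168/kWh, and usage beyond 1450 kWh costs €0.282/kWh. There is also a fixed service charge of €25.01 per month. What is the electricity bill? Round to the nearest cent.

€305.64

Usage = 59.8 kWh/day × 28 days = 1674.4 kWh
First 750 kWh × €0.133 = €99.75
Next 700 kWh × €0.168 = €117.60
Remaining 224.4 kWh × €0.282 = €63.28
Energy charge = €280.63; + service €25.01 = €305.64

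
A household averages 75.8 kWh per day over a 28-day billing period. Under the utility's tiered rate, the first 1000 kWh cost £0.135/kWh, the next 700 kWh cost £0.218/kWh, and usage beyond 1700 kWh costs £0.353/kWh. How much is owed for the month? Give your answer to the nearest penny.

£436.71

Usage = 75.8 kWh/day × 28 days = 2122.4 kWh
First 1000 kWh × £0.135 = £135.00
Next 700 kWh × £0.218 = £152.60
Remaining 422.4 kWh × £0.353 = £149.11
Total = £436.71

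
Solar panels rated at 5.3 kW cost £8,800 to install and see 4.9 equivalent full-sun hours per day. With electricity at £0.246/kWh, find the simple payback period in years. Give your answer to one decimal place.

Daily generation = 5.3 kW × 4.9 h = 25.97 kWh
Annual generation = 25.97 × 365 = 9479.1 kWh
Annual savings = 9479.1 × £0.246 = £2,331.85
Payback = £8,800 / £2,331.85 = 3.77 years

3.8 years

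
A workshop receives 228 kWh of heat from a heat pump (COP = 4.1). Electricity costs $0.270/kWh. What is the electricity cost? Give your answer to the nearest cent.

$15.01

Electrical input = 228 kWh / 4.1 = 55.61 kWh
Cost = 55.61 × $0.270/kWh = $15.01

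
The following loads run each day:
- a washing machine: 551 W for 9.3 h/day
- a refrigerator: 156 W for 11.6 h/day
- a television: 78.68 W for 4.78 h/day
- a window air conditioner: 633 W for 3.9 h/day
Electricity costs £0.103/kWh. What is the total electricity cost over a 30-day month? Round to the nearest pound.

£30

washing machine: 551 W × 9.3 h × 30 d = 153,729 Wh = 153.7 kWh
refrigerator: 156 W × 11.6 h × 30 d = 54,288 Wh = 54.29 kWh
television: 78.68 W × 4.78 h × 30 d = 11,283 Wh = 11.28 kWh
window air conditioner: 633 W × 3.9 h × 30 d = 74,061 Wh = 74.06 kWh
Total energy = 153.7 + 54.29 + 11.28 + 74.06 = 293.4 kWh
Cost = 293.4 kWh × £0.103 = £30.22 ≈ £30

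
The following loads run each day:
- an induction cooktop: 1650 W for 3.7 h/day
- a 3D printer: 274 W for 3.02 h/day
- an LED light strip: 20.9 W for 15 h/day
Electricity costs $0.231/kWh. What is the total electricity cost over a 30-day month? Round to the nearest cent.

$50.21

induction cooktop: 1650 W × 3.7 h × 30 d = 183,150 Wh = 183.2 kWh
3D printer: 274 W × 3.02 h × 30 d = 24,824 Wh = 24.82 kWh
LED light strip: 20.9 W × 15 h × 30 d = 9,405 Wh = 9.405 kWh
Total energy = 183.2 + 24.82 + 9.405 = 217.4 kWh
Cost = 217.4 kWh × $0.231 = $50.21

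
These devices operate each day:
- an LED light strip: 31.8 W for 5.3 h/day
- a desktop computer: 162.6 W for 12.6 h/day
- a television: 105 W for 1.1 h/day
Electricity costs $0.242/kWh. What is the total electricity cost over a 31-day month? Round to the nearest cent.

LED light strip: 31.8 W × 5.3 h × 31 d = 5,225 Wh = 5.225 kWh
desktop computer: 162.6 W × 12.6 h × 31 d = 63,512 Wh = 63.51 kWh
television: 105 W × 1.1 h × 31 d = 3,581 Wh = 3.581 kWh
Total energy = 5.225 + 63.51 + 3.581 = 72.32 kWh
Cost = 72.32 kWh × $0.242 = $17.50

$17.50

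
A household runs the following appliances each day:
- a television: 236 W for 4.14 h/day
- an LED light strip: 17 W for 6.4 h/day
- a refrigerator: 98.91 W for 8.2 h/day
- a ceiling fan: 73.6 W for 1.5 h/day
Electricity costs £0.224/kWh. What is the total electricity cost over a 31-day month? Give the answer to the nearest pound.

television: 236 W × 4.14 h × 31 d = 30,288 Wh = 30.29 kWh
LED light strip: 17 W × 6.4 h × 31 d = 3,373 Wh = 3.373 kWh
refrigerator: 98.91 W × 8.2 h × 31 d = 25,143 Wh = 25.14 kWh
ceiling fan: 73.6 W × 1.5 h × 31 d = 3,422 Wh = 3.422 kWh
Total energy = 30.29 + 3.373 + 25.14 + 3.422 = 62.23 kWh
Cost = 62.23 kWh × £0.224 = £13.94 ≈ £14

£14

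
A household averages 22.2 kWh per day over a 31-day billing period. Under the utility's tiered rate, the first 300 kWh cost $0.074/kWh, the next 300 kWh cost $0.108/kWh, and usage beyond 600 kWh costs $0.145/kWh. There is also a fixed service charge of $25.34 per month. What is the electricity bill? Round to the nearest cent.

$92.73

Usage = 22.2 kWh/day × 31 days = 688.2 kWh
First 300 kWh × $0.074 = $22.20
Next 300 kWh × $0.108 = $32.40
Remaining 88.2 kWh × $0.145 = $12.79
Energy charge = $67.39; + service $25.34 = $92.73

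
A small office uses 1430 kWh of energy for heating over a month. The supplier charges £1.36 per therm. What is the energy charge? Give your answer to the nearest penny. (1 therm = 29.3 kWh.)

1430 kWh × (0.03413 therm/kWh) = 48.81 therm
Cost = 48.81 therm × £1.36/therm = £66.38

£66.38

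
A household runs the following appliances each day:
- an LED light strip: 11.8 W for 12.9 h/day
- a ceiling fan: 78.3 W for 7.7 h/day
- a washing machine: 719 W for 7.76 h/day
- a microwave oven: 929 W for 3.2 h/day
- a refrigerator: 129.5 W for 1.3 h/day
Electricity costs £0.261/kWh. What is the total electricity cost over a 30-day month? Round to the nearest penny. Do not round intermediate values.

£74.19

LED light strip: 11.8 W × 12.9 h × 30 d = 4,567 Wh = 4.567 kWh
ceiling fan: 78.3 W × 7.7 h × 30 d = 18,087 Wh = 18.09 kWh
washing machine: 719 W × 7.76 h × 30 d = 167,383 Wh = 167.4 kWh
microwave oven: 929 W × 3.2 h × 30 d = 89,184 Wh = 89.18 kWh
refrigerator: 129.5 W × 1.3 h × 30 d = 5,050 Wh = 5.051 kWh
Total energy = 4.567 + 18.09 + 167.4 + 89.18 + 5.051 = 284.3 kWh
Cost = 284.3 kWh × £0.261 = £74.19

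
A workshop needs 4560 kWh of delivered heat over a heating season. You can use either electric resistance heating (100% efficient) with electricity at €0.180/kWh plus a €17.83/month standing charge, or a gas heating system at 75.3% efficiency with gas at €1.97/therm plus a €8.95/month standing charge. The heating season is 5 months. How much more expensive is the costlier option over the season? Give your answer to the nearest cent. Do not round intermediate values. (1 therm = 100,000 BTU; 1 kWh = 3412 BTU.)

€458.15

Heat load = 4560 kWh × 3412 = 15,558,720 BTU
Gas: input = 15,558,720 / 0.753 = 20,662,311 BTU = 206.6 therm → 206.6 × €1.97 = €407.05; + 5 × €8.95 standing = €451.80
Electric: 15,558,720 BTU / 3412 = 4,560 kWh → × €0.180 = €820.80; + 5 × €17.83 standing = €909.95
Difference = |€451.80 − €909.95| = €458.15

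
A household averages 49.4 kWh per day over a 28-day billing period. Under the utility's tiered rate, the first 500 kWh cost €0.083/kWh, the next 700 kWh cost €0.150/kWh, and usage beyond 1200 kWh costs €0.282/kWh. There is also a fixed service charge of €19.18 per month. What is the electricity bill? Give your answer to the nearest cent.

€217.34

Usage = 49.4 kWh/day × 28 days = 1383.2 kWh
First 500 kWh × €0.083 = €41.50
Next 700 kWh × €0.150 = €105.00
Remaining 183.2 kWh × €0.282 = €51.66
Energy charge = €198.16; + service €19.18 = €217.34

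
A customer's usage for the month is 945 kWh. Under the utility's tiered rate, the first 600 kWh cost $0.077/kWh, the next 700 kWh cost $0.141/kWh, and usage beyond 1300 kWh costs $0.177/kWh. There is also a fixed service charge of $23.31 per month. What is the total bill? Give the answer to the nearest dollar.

$118

First 600 kWh × $0.077 = $46.20
Next 345 kWh × $0.141 = $48.64
Remaining tier: 0 kWh (not reached)
Energy charge = $94.84; + service $23.31 = $118.16 ≈ $118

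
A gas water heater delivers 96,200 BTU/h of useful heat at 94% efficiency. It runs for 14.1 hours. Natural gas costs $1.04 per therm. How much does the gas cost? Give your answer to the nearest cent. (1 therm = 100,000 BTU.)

Heat delivered = 96,200 BTU/h × 14.1 h = 1,356,420 BTU
Gas input = 1,356,420 / 0.94 = 1,443,000 BTU
= 1,443,000 / 100,000 = 14.43 therm
Cost = 14.43 × $1.04/therm = $15.01

$15.01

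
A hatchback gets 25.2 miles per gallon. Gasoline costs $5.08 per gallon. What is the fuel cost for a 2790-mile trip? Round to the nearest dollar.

Fuel = 2790 mi / 25.2 mpg = 110.7 gal
Cost = 110.7 gal × $5.08/gal = $562.43 ≈ $562

$562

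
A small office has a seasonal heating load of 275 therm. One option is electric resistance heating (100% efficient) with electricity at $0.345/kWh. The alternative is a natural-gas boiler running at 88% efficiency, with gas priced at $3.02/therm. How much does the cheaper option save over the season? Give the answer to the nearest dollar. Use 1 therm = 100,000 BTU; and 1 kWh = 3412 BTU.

Heat load = 275 therm × 100,000 = 27,500,000 BTU
Gas: input = 27,500,000 / 0.880 = 31,250,000 BTU = 312.5 therm → 312.5 × $3.02 = $943.75
Electric: 27,500,000 BTU / 3412 = 8,060 kWh → × $0.345 = $2,780.63
Difference = |$943.75 − $2,780.63| = $1,836.88 ≈ $1837

$1837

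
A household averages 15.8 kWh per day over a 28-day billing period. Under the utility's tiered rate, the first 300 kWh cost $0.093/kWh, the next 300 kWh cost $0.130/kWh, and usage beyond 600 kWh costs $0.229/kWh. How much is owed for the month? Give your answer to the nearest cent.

$46.41

Usage = 15.8 kWh/day × 28 days = 442.4 kWh
First 300 kWh × $0.093 = $27.90
Next 142.4 kWh × $0.130 = $18.51
Remaining tier: 0 kWh (not reached)
Total = $46.41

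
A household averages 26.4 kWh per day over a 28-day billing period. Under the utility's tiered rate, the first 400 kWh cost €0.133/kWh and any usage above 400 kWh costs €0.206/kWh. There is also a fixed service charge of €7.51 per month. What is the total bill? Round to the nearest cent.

Usage = 26.4 kWh/day × 28 days = 739.2 kWh
First 400 kWh × €0.133 = €53.20
Remaining 339.2 kWh × €0.206 = €69.88
Energy charge = €123.08; + service €7.51 = €130.59

€130.59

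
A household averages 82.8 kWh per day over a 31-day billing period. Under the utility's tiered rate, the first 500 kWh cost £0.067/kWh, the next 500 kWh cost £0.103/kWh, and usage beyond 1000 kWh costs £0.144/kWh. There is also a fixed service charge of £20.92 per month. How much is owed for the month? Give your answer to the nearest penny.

Usage = 82.8 kWh/day × 31 days = 2566.8 kWh
First 500 kWh × £0.067 = £33.50
Next 500 kWh × £0.103 = £51.50
Remaining 1566.8 kWh × £0.144 = £225.62
Energy charge = £310.62; + service £20.92 = £331.54

£331.54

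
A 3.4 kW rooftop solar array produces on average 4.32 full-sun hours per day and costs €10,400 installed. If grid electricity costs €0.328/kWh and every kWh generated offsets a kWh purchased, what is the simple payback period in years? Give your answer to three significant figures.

5.91 years

Daily generation = 3.4 kW × 4.32 h = 14.69 kWh
Annual generation = 14.69 × 365 = 5361.1 kWh
Annual savings = 5361.1 × €0.328 = €1,758.45
Payback = €10,400 / €1,758.45 = 5.91 years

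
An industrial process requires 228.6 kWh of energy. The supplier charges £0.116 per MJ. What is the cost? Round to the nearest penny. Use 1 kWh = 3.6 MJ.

228.6 kWh × (3.6 MJ/kWh) = 823 MJ
Cost = 823 MJ × £0.116/MJ = £95.46

£95.46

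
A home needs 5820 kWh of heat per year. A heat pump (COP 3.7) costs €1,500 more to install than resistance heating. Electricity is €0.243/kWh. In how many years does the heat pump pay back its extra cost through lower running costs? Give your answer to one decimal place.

1.5 years

Resistance: 5820 kWh × €0.243 = €1,414.26/yr
Heat pump: 5820 / 3.7 = 1573 kWh in → × €0.243 = €382.23/yr
Annual savings = €1,032.03
Payback = €1,500 / €1,032.03 = 1.45 years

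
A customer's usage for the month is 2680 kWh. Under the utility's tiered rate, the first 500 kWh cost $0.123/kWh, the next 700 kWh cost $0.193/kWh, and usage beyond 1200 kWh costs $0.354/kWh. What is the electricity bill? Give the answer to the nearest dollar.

First 500 kWh × $0.123 = $61.50
Next 700 kWh × $0.193 = $135.10
Remaining 1480 kWh × $0.354 = $523.92
Total = $720.52 ≈ $721

$721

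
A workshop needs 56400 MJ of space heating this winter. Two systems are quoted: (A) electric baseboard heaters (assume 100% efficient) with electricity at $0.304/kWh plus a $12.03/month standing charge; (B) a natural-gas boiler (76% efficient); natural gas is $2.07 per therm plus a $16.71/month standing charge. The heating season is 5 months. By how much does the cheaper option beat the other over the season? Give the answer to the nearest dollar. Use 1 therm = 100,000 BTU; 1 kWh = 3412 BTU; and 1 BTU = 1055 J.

$3284

Heat load = 56400 MJ = 56,400,000,000 J / 1055 = 53,459,716 BTU
Gas: input = 53,459,716 / 0.76 = 70,341,731 BTU = 703.4 therm → 703.4 × $2.07 = $1,456.07; + 5 × $16.71 standing = $1,539.62
Electric: 53,459,716 BTU / 3412 = 15,670 kWh → × $0.304 = $4,763.12; + 5 × $12.03 standing = $4,823.27
Difference = |$1,539.62 − $4,823.27| = $3,283.64 ≈ $3284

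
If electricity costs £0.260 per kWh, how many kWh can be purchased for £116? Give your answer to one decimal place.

£116 / £0.260 per kWh = 446.2 kWh

446.2 kWh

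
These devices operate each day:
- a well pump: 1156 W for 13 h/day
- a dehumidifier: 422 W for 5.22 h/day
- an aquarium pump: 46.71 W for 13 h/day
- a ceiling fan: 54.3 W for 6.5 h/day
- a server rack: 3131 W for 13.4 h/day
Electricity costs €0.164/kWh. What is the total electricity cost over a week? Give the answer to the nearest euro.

well pump: 1156 W × 13 h × 7 d = 105,196 Wh = 105.2 kWh
dehumidifier: 422 W × 5.22 h × 7 d = 15,420 Wh = 15.42 kWh
aquarium pump: 46.71 W × 13 h × 7 d = 4,251 Wh = 4.251 kWh
ceiling fan: 54.3 W × 6.5 h × 7 d = 2,471 Wh = 2.471 kWh
server rack: 3131 W × 13.4 h × 7 d = 293,688 Wh = 293.7 kWh
Total energy = 105.2 + 15.42 + 4.251 + 2.471 + 293.7 = 421 kWh
Cost = 421 kWh × €0.164 = €69.05 ≈ €69

€69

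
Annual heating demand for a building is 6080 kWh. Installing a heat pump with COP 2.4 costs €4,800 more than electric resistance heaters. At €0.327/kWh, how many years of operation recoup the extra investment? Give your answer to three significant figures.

Resistance: 6080 kWh × €0.327 = €1,988.16/yr
Heat pump: 6080 / 2.4 = 2533 kWh in → × €0.327 = €828.40/yr
Annual savings = €1,159.76
Payback = €4,800 / €1,159.76 = 4.14 years

4.14 years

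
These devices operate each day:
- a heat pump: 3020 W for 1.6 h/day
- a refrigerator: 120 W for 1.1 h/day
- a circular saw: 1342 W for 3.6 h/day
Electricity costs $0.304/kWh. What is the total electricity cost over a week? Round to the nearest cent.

heat pump: 3020 W × 1.6 h × 7 d = 33,824 Wh = 33.82 kWh
refrigerator: 120 W × 1.1 h × 7 d = 924 Wh = 0.924 kWh
circular saw: 1342 W × 3.6 h × 7 d = 33,818 Wh = 33.82 kWh
Total energy = 33.82 + 0.924 + 33.82 = 68.57 kWh
Cost = 68.57 kWh × $0.304 = $20.84

$20.84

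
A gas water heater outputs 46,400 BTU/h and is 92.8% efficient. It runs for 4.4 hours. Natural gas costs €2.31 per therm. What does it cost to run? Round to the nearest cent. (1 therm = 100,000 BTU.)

€5.08

Heat delivered = 46,400 BTU/h × 4.4 h = 204,160 BTU
Gas input = 204,160 / 0.928 = 220,000 BTU
= 220,000 / 100,000 = 2.2 therm
Cost = 2.2 × €2.31/therm = €5.08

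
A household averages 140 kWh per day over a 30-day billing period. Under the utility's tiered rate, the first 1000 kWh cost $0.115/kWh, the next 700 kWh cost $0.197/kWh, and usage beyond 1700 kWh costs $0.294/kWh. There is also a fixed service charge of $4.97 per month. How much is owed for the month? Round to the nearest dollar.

Usage = 140 kWh/day × 30 days = 4200 kWh
First 1000 kWh × $0.115 = $115.00
Next 700 kWh × $0.197 = $137.90
Remaining 2500 kWh × $0.294 = $735.00
Energy charge = $987.90; + service $4.97 = $992.87 ≈ $993

$993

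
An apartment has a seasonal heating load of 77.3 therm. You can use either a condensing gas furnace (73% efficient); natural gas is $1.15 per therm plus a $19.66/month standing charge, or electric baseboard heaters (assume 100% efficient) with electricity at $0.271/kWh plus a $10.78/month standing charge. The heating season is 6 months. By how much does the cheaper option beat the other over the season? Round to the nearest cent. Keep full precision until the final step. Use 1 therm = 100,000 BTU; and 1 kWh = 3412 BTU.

Heat load = 77.3 therm × 100,000 = 7,730,000 BTU
Gas: input = 7,730,000 / 0.73 = 10,589,041 BTU = 105.9 therm → 105.9 × $1.15 = $121.77; + 6 × $19.66 standing = $239.73
Electric: 7,730,000 BTU / 3412 = 2,266 kWh → × $0.271 = $613.96; + 6 × $10.78 standing = $678.64
Difference = |$239.73 − $678.64| = $438.91

$438.91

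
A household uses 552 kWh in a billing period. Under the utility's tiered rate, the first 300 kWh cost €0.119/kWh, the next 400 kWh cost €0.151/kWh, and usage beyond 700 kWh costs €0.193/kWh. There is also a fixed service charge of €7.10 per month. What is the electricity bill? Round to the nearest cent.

€80.85

First 300 kWh × €0.119 = €35.70
Next 252 kWh × €0.151 = €38.05
Remaining tier: 0 kWh (not reached)
Energy charge = €73.75; + service €7.10 = €80.85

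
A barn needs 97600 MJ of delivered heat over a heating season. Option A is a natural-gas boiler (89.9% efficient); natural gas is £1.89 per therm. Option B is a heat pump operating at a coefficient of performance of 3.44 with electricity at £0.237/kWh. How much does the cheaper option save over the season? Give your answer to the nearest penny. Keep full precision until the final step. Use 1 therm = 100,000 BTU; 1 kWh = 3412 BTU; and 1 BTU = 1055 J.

£76.90

Heat load = 97600 MJ = 97,600,000,000 J / 1055 = 92,511,848 BTU
Gas: input = 92,511,848 / 0.899 = 102,905,282 BTU = 1,029 therm → 1,029 × £1.89 = £1,944.91
Heat pump: 92,511,848 BTU / 3412 = 27,110 kWh heat; / 3.44 = 7,882 kWh in → × £0.237 = £1,868.01
Difference = |£1,944.91 − £1,868.01| = £76.90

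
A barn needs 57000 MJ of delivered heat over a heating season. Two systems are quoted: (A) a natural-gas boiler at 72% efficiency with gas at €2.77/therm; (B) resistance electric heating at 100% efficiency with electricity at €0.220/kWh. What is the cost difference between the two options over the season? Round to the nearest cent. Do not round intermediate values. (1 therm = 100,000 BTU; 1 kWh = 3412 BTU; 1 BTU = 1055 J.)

Heat load = 57000 MJ = 57,000,000,000 J / 1055 = 54,028,436 BTU
Gas: input = 54,028,436 / 0.72 = 75,039,494 BTU = 750.4 therm → 750.4 × €2.77 = €2,078.59
Electric: 54,028,436 BTU / 3412 = 15,830 kWh → × €0.220 = €3,483.66
Difference = |€2,078.59 − €3,483.66| = €1,405.07

€1405.07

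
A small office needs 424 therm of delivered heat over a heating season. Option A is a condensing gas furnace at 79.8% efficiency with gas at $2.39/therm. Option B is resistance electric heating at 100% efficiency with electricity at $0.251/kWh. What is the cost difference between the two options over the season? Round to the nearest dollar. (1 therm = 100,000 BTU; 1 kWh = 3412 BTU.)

$1849

Heat load = 424 therm × 100,000 = 42,400,000 BTU
Gas: input = 42,400,000 / 0.798 = 53,132,832 BTU = 531.3 therm → 531.3 × $2.39 = $1,269.87
Electric: 42,400,000 BTU / 3412 = 12,430 kWh → × $0.251 = $3,119.11
Difference = |$1,269.87 − $3,119.11| = $1,849.23 ≈ $1849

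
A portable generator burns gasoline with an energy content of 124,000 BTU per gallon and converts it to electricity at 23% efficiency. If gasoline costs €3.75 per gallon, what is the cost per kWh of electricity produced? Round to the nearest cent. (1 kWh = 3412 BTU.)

€0.45

Electrical output per gallon = 124,000 BTU × 0.23 / 3412 BTU/kWh = 8.359 kWh
Cost per kWh = €3.75 / 8.359 kWh = €0.449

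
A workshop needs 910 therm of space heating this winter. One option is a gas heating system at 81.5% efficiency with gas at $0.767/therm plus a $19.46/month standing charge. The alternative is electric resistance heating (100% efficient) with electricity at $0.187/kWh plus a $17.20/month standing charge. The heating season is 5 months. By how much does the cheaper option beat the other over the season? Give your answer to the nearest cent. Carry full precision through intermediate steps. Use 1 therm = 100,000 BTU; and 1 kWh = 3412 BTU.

Heat load = 910 therm × 100,000 = 91,000,000 BTU
Gas: input = 91,000,000 / 0.815 = 111,656,442 BTU = 1,117 therm → 1,117 × $0.767 = $856.40; + 5 × $19.46 standing = $953.70
Electric: 91,000,000 BTU / 3412 = 26,670 kWh → × $0.187 = $4,987.40; + 5 × $17.20 standing = $5,073.40
Difference = |$953.70 − $5,073.40| = $4,119.69

$4119.69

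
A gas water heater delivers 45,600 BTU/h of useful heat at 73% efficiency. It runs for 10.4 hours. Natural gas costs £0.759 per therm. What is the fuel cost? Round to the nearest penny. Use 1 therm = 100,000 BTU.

£4.93

Heat delivered = 45,600 BTU/h × 10.4 h = 474,240 BTU
Gas input = 474,240 / 0.73 = 649,644 BTU
= 649,644 / 100,000 = 6.496 therm
Cost = 6.496 × £0.759/therm = £4.93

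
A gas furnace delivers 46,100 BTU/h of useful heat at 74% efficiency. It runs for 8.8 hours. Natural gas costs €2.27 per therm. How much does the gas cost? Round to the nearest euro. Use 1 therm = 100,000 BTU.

€12

Heat delivered = 46,100 BTU/h × 8.8 h = 405,680 BTU
Gas input = 405,680 / 0.74 = 548,216 BTU
= 548,216 / 100,000 = 5.482 therm
Cost = 5.482 × €2.27/therm = €12.44 ≈ €12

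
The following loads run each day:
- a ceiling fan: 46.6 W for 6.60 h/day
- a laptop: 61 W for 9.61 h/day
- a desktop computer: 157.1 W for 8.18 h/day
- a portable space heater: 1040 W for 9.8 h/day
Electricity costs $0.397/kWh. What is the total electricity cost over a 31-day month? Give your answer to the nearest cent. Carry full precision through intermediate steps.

$152.25

ceiling fan: 46.6 W × 6.60 h × 31 d = 9,534 Wh = 9.534 kWh
laptop: 61 W × 9.61 h × 31 d = 18,173 Wh = 18.17 kWh
desktop computer: 157.1 W × 8.18 h × 31 d = 39,837 Wh = 39.84 kWh
portable space heater: 1040 W × 9.8 h × 31 d = 315,952 Wh = 316 kWh
Total energy = 9.534 + 18.17 + 39.84 + 316 = 383.5 kWh
Cost = 383.5 kWh × $0.397 = $152.25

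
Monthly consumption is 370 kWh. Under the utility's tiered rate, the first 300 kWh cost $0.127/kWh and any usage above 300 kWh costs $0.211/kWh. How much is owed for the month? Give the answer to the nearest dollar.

$53

First 300 kWh × $0.127 = $38.10
Remaining 70 kWh × $0.211 = $14.77
Total = $52.87 ≈ $53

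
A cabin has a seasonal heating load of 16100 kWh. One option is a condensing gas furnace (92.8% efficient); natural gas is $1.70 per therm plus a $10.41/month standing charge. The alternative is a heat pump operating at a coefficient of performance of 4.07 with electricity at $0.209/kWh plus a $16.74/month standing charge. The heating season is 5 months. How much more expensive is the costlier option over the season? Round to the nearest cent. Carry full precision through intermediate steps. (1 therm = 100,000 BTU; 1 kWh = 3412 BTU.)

$147.91

Heat load = 16100 kWh × 3412 = 54,933,200 BTU
Gas: input = 54,933,200 / 0.928 = 59,195,259 BTU = 592 therm → 592 × $1.70 = $1,006.32; + 5 × $10.41 standing = $1,058.37
Heat pump: 54,933,200 BTU / 3412 = 16,100 kWh heat; / 4.07 = 3,956 kWh in → × $0.209 = $826.76; + 5 × $16.74 standing = $910.46
Difference = |$1,058.37 − $910.46| = $147.91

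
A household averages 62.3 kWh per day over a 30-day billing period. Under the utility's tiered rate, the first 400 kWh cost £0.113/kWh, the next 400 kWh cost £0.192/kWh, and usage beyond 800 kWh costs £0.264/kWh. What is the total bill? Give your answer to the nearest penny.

Usage = 62.3 kWh/day × 30 days = 1869 kWh
First 400 kWh × £0.113 = £45.20
Next 400 kWh × £0.192 = £76.80
Remaining 1069 kWh × £0.264 = £282.22
Total = £404.22

£404.22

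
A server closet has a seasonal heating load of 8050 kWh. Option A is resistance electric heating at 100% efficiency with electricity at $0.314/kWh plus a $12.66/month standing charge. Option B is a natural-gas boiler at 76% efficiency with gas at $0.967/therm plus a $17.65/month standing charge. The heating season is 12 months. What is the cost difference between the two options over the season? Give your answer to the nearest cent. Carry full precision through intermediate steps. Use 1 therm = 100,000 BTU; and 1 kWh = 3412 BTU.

$2118.34

Heat load = 8050 kWh × 3412 = 27,466,600 BTU
Gas: input = 27,466,600 / 0.76 = 36,140,263 BTU = 361.4 therm → 361.4 × $0.967 = $349.48; + 12 × $17.65 standing = $561.28
Electric: 27,466,600 BTU / 3412 = 8,050 kWh → × $0.314 = $2,527.70; + 12 × $12.66 standing = $2,679.62
Difference = |$561.28 − $2,679.62| = $2,118.34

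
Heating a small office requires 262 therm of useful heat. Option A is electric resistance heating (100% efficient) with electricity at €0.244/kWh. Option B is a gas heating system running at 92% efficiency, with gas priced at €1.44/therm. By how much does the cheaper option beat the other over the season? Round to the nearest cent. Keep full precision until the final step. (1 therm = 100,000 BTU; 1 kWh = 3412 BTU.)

€1463.54

Heat load = 262 therm × 100,000 = 26,200,000 BTU
Gas: input = 26,200,000 / 0.92 = 28,478,261 BTU = 284.8 therm → 284.8 × €1.44 = €410.09
Electric: 26,200,000 BTU / 3412 = 7,679 kWh → × €0.244 = €1,873.62
Difference = |€410.09 − €1,873.62| = €1,463.54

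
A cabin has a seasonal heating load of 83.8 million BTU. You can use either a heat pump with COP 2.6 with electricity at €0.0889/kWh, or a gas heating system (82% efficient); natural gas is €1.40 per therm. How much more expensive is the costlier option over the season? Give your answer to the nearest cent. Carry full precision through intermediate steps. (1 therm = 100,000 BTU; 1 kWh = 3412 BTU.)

€590.96

Heat load = 83.8 × 10⁶ BTU = 83,800,000 BTU
Gas: input = 83,800,000 / 0.82 = 102,195,122 BTU = 1,022 therm → 1,022 × €1.40 = €1,430.73
Heat pump: 83,800,000 BTU / 3412 = 24,560 kWh heat; / 2.6 = 9,446 kWh in → × €0.0889 = €839.78
Difference = |€1,430.73 − €839.78| = €590.96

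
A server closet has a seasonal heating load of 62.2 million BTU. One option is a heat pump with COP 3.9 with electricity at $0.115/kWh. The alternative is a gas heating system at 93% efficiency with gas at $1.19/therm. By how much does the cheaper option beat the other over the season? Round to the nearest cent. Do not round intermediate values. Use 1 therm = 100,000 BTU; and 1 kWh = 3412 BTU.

$258.35

Heat load = 62.2 × 10⁶ BTU = 62,200,000 BTU
Gas: input = 62,200,000 / 0.93 = 66,881,720 BTU = 668.8 therm → 668.8 × $1.19 = $795.89
Heat pump: 62,200,000 BTU / 3412 = 18,230 kWh heat; / 3.9 = 4,674 kWh in → × $0.115 = $537.54
Difference = |$795.89 − $537.54| = $258.35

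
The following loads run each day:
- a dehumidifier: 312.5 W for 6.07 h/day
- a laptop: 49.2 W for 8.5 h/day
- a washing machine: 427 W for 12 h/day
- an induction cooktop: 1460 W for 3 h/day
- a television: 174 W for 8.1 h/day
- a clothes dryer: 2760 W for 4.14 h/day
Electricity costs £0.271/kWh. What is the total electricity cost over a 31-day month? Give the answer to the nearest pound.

dehumidifier: 312.5 W × 6.07 h × 31 d = 58,803 Wh = 58.8 kWh
laptop: 49.2 W × 8.5 h × 31 d = 12,964 Wh = 12.96 kWh
washing machine: 427 W × 12 h × 31 d = 158,844 Wh = 158.8 kWh
induction cooktop: 1460 W × 3 h × 31 d = 135,780 Wh = 135.8 kWh
television: 174 W × 8.1 h × 31 d = 43,691 Wh = 43.69 kWh
clothes dryer: 2760 W × 4.14 h × 31 d = 354,218 Wh = 354.2 kWh
Total energy = 58.8 + 12.96 + 158.8 + 135.8 + 43.69 + 354.2 = 764.3 kWh
Cost = 764.3 kWh × £0.271 = £207.13 ≈ £207

£207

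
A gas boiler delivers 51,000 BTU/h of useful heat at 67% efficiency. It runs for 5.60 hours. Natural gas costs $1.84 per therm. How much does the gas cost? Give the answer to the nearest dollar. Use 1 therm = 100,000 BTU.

$8

Heat delivered = 51,000 BTU/h × 5.60 h = 285,600 BTU
Gas input = 285,600 / 0.67 = 426,269 BTU
= 426,269 / 100,000 = 4.263 therm
Cost = 4.263 × $1.84/therm = $7.84 ≈ $8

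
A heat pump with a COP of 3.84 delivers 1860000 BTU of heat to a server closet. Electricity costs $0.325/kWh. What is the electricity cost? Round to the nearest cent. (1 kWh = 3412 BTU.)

$46.14

Heat delivered = 1,860,000 BTU / 3412 = 545.1 kWh
Electrical input = 545.1 kWh / 3.84 = 142 kWh
Cost = 142 × $0.325/kWh = $46.14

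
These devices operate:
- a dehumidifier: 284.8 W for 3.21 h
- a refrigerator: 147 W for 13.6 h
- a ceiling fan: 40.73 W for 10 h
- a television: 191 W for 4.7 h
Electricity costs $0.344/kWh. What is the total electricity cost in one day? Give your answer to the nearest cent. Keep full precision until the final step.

dehumidifier: 284.8 W × 3.21 h = 914 Wh = 0.9142 kWh
refrigerator: 147 W × 13.6 h = 1,999 Wh = 1.999 kWh
ceiling fan: 40.73 W × 10 h = 407 Wh = 0.4073 kWh
television: 191 W × 4.7 h = 898 Wh = 0.8977 kWh
Total energy = 0.9142 + 1.999 + 0.4073 + 0.8977 = 4.218 kWh
Cost = 4.218 kWh × $0.344 = $1.45

$1.45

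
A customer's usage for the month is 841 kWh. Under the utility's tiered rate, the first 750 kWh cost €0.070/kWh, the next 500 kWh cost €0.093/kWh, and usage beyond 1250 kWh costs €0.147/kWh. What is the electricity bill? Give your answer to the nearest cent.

€60.96

First 750 kWh × €0.070 = €52.50
Next 91 kWh × €0.093 = €8.46
Remaining tier: 0 kWh (not reached)
Total = €60.96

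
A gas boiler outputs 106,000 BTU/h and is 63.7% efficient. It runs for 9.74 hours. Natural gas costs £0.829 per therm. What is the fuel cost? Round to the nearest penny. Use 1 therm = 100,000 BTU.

£13.44

Heat delivered = 106,000 BTU/h × 9.74 h = 1,032,440 BTU
Gas input = 1,032,440 / 0.637 = 1,620,785 BTU
= 1,620,785 / 100,000 = 16.21 therm
Cost = 16.21 × £0.829/therm = £13.44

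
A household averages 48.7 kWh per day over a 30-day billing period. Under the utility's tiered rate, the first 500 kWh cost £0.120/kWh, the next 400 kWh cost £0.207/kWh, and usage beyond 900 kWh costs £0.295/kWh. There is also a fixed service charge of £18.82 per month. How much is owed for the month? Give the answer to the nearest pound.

Usage = 48.7 kWh/day × 30 days = 1461 kWh
First 500 kWh × £0.120 = £60.00
Next 400 kWh × £0.207 = £82.80
Remaining 561 kWh × £0.295 = £165.50
Energy charge = £308.30; + service £18.82 = £327.12 ≈ £327

£327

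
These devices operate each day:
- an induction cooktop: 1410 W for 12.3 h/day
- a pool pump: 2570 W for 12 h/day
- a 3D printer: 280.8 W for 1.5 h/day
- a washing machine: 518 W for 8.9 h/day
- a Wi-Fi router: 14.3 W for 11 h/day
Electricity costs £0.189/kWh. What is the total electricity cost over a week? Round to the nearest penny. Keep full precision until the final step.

induction cooktop: 1410 W × 12.3 h × 7 d = 121,401 Wh = 121.4 kWh
pool pump: 2570 W × 12 h × 7 d = 215,880 Wh = 215.9 kWh
3D printer: 280.8 W × 1.5 h × 7 d = 2,948 Wh = 2.948 kWh
washing machine: 518 W × 8.9 h × 7 d = 32,271 Wh = 32.27 kWh
Wi-Fi router: 14.3 W × 11 h × 7 d = 1,101 Wh = 1.101 kWh
Total energy = 121.4 + 215.9 + 2.948 + 32.27 + 1.101 = 373.6 kWh
Cost = 373.6 kWh × £0.189 = £70.61

£70.61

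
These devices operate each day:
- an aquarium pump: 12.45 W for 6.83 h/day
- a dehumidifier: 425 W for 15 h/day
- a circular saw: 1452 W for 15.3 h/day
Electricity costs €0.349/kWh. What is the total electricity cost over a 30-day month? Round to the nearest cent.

€300.23

aquarium pump: 12.45 W × 6.83 h × 30 d = 2,551 Wh = 2.551 kWh
dehumidifier: 425 W × 15 h × 30 d = 191,250 Wh = 191.2 kWh
circular saw: 1452 W × 15.3 h × 30 d = 666,468 Wh = 666.5 kWh
Total energy = 2.551 + 191.2 + 666.5 = 860.3 kWh
Cost = 860.3 kWh × €0.349 = €300.23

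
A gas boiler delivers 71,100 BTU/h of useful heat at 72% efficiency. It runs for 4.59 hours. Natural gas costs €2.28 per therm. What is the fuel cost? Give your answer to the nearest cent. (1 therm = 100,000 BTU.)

€10.33

Heat delivered = 71,100 BTU/h × 4.59 h = 326,349 BTU
Gas input = 326,349 / 0.72 = 453,262 BTU
= 453,262 / 100,000 = 4.533 therm
Cost = 4.533 × €2.28/therm = €10.33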